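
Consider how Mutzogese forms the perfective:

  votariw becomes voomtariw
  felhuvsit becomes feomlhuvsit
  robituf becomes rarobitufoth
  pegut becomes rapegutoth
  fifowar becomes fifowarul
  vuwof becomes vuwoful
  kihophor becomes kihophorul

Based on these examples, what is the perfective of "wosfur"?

"wosfur" has last vowel 'u'. The stems whose last vowel is 'u' (robituf → rarobitufoth, pegut → rapegutoth) add ra- … -oth around the stem.
The other patterns: stems whose last vowel is 'i' insert -om- after the first vowel; stems whose last vowel is 'a' or 'o' add -ul.
So wosfur → rawosfuroth.

rawosfuroth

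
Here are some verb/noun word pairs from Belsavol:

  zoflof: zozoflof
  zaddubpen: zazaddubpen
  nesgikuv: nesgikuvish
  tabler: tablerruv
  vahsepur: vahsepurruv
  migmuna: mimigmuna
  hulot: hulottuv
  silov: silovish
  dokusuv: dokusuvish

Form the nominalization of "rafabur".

rafaburruv

"rafabur" ends in -r. The stems ending in -r (vahsepur → vahsepurruv, tabler → tablerruv) double the final consonant and add -uv.
So rafabur → rafaburruv.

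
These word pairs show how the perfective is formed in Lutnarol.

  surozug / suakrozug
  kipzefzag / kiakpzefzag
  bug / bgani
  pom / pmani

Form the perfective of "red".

rdani

surozug and bug both end in -g yet inflect differently (suakrozug, bgani), so the final letter is not what conditions the rule; the number of vowels is.
"red" has 1 vowel. The stems with 1 vowel (bug → bgani, pom → pmani) delete the last vowel and add -ani.
So red → rdani.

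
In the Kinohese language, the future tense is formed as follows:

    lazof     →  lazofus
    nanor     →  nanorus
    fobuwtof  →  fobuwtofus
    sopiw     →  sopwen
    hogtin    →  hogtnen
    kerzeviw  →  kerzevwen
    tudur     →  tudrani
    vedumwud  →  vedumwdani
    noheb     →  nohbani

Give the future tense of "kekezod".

kekezodus

nanor and tudur both end in -r yet inflect differently (nanorus, tudrani), so the final letter is not what conditions the rule; the last vowel is.
"kekezod" has last vowel 'o'. The stems whose last vowel is 'o' (lazof → lazofus, nanor → nanorus, fobuwtof → fobuwtofus) add -us.
The other patterns: stems whose last vowel is 'i' delete the last vowel and add -en; stems whose last vowel is 'e' or 'u' delete the last vowel and add -ani.
So kekezod → kekezodus.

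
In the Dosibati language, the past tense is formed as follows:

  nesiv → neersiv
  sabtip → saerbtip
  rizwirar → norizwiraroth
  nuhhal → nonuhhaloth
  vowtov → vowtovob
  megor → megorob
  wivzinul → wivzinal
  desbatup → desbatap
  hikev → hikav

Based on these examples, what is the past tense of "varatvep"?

nesiv and vowtov both end in -v yet inflect differently (neersiv, vowtovob), so the final letter is not what conditions the rule; the last vowel is.
"varatvep" has last vowel 'e'. The one such stem in the data (hikev → hikav) changes the last vowel to 'a' (as do wivzinul, desbatup), so the same rule applies.
So varatvep → varatvap.

varatvap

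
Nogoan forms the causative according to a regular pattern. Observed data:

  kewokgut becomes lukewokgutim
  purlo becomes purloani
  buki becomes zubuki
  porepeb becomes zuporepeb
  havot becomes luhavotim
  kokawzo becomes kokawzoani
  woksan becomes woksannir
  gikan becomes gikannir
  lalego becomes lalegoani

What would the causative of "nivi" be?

zunivi

purlo and havot both have last vowel 'o' yet inflect differently (purloani, luhavotim), so the last vowel is not what conditions the rule; the final letter is.
"nivi" ends in -i. The one such stem in the data (buki → zubuki) adds the prefix zu-, so the same rule applies.
So nivi → zunivi.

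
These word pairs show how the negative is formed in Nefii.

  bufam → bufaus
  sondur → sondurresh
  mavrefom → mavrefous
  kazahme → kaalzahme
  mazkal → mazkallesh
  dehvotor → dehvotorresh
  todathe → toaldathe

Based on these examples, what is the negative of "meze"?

bufam and mazkal both have last vowel 'a' yet inflect differently (bufaus, mazkallesh), so the last vowel is not what conditions the rule; the final letter is.
"meze" ends in -e. The stems ending in -e (todathe → toaldathe, kazahme → kaalzahme) insert -al- after the first vowel.
So meze → mealze.

mealze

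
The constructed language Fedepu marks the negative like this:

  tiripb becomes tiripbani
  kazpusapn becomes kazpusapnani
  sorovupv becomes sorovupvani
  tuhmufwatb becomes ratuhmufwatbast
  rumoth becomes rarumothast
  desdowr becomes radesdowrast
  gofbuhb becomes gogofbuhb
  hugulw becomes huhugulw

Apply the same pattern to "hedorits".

tiripb and tuhmufwatb both end in -b yet inflect differently (tiripbani, ratuhmufwatbast), so the final letter is not what conditions the rule; the second-to-last letter is.
"hedorits" has second-to-last letter 't'. The stems whose second-to-last letter is 't' (tuhmufwatb → ratuhmufwatbast, rumoth → rarumothast) add ra- … -ast around the stem.
The other patterns: stems whose second-to-last letter is 'p' add -ani; stems whose second-to-last letter is 'h' or 'l' repeat the first consonant+vowel as a prefix.
So hedorits → rahedoritsast.

rahedoritsast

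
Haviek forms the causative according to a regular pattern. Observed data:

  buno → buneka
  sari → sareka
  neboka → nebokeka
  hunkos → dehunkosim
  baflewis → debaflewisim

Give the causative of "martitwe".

"martitwe" ends in a vowel. The stems ending in a vowel (buno → buneka, sari → sareka, neboka → nebokeka) drop the final letter and add -eka.
The other pattern: stems ending in a consonant add de- … -im around the stem.
So martitwe → martitweka.

martitweka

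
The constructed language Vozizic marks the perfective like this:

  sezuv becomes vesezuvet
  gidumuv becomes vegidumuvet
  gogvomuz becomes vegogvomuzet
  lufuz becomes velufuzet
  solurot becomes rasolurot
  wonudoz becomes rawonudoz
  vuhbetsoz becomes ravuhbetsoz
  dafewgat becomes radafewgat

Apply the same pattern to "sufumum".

gogvomuz and wonudoz both end in -z yet inflect differently (vegogvomuzet, rawonudoz), so the final letter is not what conditions the rule; the last vowel is.
"sufumum" has last vowel 'u'. The stems whose last vowel is 'u' (sezuv → vesezuvet, gidumuv → vegidumuvet, gogvomuz → vegogvomuzet) add ve- … -et around the stem.
The other pattern: stems whose last vowel is 'a' or 'o' add the prefix ra-.
So sufumum → vesufumumet.

vesufumumet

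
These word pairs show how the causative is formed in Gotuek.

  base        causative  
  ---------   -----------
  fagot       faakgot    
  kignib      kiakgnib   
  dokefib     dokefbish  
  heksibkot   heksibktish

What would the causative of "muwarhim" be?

"muwarhim" has 3 vowels. The stems with 3 vowels (dokefib → dokefbish, heksibkot → heksibktish) delete the last vowel and add -ish.
The other pattern: stems with 2 vowels insert -ak- after the first vowel.
So muwarhim → muwarhmish.

muwarhmish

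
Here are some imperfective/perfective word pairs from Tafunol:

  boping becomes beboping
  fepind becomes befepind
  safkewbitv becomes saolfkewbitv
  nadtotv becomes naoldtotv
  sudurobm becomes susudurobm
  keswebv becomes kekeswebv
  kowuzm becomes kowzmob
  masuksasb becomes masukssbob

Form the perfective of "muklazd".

safkewbitv and keswebv both end in -v yet inflect differently (saolfkewbitv, kekeswebv), so the final letter is not what conditions the rule; the second-to-last letter is.
"muklazd" has second-to-last letter 'z'. The one such stem in the data (kowuzm → kowzmob) deletes the last vowel and adds -ob (as does masuksasb), so the same rule applies.
So muklazd → muklzdob.

muklzdob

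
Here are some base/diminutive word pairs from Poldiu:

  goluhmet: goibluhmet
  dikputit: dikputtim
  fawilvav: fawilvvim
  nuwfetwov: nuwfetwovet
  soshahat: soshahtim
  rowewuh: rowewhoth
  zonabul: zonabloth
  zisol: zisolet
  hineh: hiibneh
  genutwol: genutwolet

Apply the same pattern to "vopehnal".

zonabul and genutwol both end in -l yet inflect differently (zonabloth, genutwolet), so the final letter is not what conditions the rule; the last vowel is.
"vopehnal" has last vowel 'a'. The stems whose last vowel is 'a' (soshahat → soshahtim, fawilvav → fawilvvim) delete the last vowel and add -im.
The other patterns: stems whose last vowel is 'u' delete the last vowel and add -oth; stems whose last vowel is 'o' add -et; stems whose last vowel is 'e' insert -ib- after the first vowel.
So vopehnal → vopehnlim.

vopehnlim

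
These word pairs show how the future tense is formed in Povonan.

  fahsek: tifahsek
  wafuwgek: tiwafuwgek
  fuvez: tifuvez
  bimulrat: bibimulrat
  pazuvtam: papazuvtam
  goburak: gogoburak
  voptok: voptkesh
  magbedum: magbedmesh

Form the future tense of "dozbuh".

fahsek and goburak both end in -k yet inflect differently (tifahsek, gogoburak), so the final letter is not what conditions the rule; the last vowel is.
"dozbuh" has last vowel 'u'. The one such stem in the data (magbedum → magbedmesh) deletes the last vowel and adds -esh (as does voptok), so the same rule applies.
So dozbuh → dozbhesh.

dozbhesh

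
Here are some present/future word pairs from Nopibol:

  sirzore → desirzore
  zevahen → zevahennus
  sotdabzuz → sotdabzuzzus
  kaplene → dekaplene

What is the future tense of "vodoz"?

zevahen and kaplene both have last vowel 'e' yet inflect differently (zevahennus, dekaplene), so the last vowel is not what conditions the rule; whether the stem ends in a vowel or a consonant is.
"vodoz" ends in a consonant. The stems ending in a consonant (zevahen → zevahennus, sotdabzuz → sotdabzuzzus) double the final consonant and add -us.
The other pattern: stems ending in a vowel add the prefix de-.
So vodoz → vodozzus.

vodozzus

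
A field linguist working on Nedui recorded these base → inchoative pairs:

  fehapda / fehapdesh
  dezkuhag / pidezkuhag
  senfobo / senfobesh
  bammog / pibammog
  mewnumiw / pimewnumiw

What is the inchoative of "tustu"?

senfobo and bammog both have last vowel 'o' yet inflect differently (senfobesh, pibammog), so the last vowel is not what conditions the rule; whether the stem ends in a vowel or a consonant is.
"tustu" ends in a vowel. The stems ending in a vowel (fehapda → fehapdesh, senfobo → senfobesh) drop the final letter and add -esh.
So tustu → tustesh.

tustesh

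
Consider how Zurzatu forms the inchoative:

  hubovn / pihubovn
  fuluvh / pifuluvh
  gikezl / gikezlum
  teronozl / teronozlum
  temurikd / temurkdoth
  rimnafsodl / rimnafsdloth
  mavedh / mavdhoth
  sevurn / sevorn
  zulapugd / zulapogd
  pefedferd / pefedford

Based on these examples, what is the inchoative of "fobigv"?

fobogv

gikezl and rimnafsodl both end in -l yet inflect differently (gikezlum, rimnafsdloth), so the final letter is not what conditions the rule; the second-to-last letter is.
"fobigv" has second-to-last letter 'g'. The one such stem in the data (zulapugd → zulapogd) changes the last vowel to 'o' (as do sevurn, pefedferd), so the same rule applies.
So fobigv → fobogv.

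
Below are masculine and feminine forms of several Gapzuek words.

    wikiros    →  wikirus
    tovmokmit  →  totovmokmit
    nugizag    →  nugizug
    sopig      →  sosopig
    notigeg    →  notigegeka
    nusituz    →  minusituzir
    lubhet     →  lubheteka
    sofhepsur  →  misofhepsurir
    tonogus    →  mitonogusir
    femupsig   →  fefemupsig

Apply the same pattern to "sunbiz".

susunbiz

wikiros and tonogus both end in -s yet inflect differently (wikirus, mitonogusir), so the final letter is not what conditions the rule; the last vowel is.
"sunbiz" has last vowel 'i'. The stems whose last vowel is 'i' (femupsig → fefemupsig, tovmokmit → totovmokmit, sopig → sosopig) repeat the first consonant+vowel as a prefix.
So sunbiz → susunbiz.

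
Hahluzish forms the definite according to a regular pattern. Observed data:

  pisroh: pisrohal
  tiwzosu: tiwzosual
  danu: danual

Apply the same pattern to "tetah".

Every pair shown (pisroh → pisrohal, tiwzosu → tiwzosual, danu → danual) follows the same rule: add -al.
So tetah → tetahal.

tetahal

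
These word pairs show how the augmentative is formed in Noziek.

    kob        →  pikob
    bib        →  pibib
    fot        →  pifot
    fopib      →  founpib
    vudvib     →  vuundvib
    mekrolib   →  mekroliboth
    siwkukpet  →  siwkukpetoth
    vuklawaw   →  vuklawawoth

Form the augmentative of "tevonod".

"tevonod" has 3 vowels. The stems with 3 vowels (mekrolib → mekroliboth, siwkukpet → siwkukpetoth, vuklawaw → vuklawawoth) add -oth.
So tevonod → tevonodoth.

tevonodoth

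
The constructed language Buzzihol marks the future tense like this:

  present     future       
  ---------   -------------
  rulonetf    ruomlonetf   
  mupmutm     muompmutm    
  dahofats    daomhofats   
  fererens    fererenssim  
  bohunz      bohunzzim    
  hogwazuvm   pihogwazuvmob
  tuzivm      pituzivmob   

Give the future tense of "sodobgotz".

dahofats and fererens both end in -s yet inflect differently (daomhofats, fererenssim), so the final letter is not what conditions the rule; the second-to-last letter is.
"sodobgotz" has second-to-last letter 't'. The stems whose second-to-last letter is 't' (rulonetf → ruomlonetf, mupmutm → muompmutm, dahofats → daomhofats) insert -om- after the first vowel.
So sodobgotz → soomdobgotz.

soomdobgotz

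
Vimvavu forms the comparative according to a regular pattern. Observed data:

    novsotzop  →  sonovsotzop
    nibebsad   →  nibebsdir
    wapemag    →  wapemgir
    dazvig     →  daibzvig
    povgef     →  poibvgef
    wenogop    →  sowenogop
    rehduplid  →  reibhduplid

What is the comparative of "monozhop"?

wapemag and dazvig both end in -g yet inflect differently (wapemgir, daibzvig), so the final letter is not what conditions the rule; the last vowel is.
"monozhop" has last vowel 'o'. The stems whose last vowel is 'o' (novsotzop → sonovsotzop, wenogop → sowenogop) add the prefix so-.
So monozhop → somonozhop.

somonozhop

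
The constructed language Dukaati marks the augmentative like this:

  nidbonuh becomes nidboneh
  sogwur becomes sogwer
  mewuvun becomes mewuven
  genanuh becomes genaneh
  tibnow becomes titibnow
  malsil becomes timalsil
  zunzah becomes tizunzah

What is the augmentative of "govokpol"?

tigovokpol

nidbonuh and zunzah both end in -h yet inflect differently (nidboneh, tizunzah), so the final letter is not what conditions the rule; the last vowel is.
"govokpol" has last vowel 'o'. The one such stem in the data (tibnow → titibnow) adds the prefix ti-, so the same rule applies.
So govokpol → tigovokpol.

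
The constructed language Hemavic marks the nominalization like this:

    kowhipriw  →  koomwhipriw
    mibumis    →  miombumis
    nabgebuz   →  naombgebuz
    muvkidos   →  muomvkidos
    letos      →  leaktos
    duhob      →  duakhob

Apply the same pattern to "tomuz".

"tomuz" has 2 vowels. The stems with 2 vowels (letos → leaktos, duhob → duakhob) insert -ak- after the first vowel.
The other pattern: stems with 3 vowels insert -om- after the first vowel.
So tomuz → toakmuz.

toakmuz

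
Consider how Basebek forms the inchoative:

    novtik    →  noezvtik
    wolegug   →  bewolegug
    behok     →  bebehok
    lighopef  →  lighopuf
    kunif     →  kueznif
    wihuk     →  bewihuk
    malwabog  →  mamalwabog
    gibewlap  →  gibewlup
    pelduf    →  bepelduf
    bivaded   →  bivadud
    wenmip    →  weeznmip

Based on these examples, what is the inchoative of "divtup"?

bedivtup

wenmip and gibewlap both end in -p yet inflect differently (weeznmip, gibewlup), so the final letter is not what conditions the rule; the last vowel is.
"divtup" has last vowel 'u'. The stems whose last vowel is 'u' (wihuk → bewihuk, pelduf → bepelduf, wolegug → bewolegug) add the prefix be-.
The other patterns: stems whose last vowel is 'i' insert -ez- after the first vowel; stems whose last vowel is 'a' or 'e' change the last vowel to 'u'; stems whose last vowel is 'o' repeat the first consonant+vowel as a prefix.
So divtup → bedivtup.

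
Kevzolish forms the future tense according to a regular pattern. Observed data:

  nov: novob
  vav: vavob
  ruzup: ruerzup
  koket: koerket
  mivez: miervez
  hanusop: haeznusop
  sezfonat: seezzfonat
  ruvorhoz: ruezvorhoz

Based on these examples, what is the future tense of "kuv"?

kuvob

ruzup and hanusop both end in -p yet inflect differently (ruerzup, haeznusop), so the final letter is not what conditions the rule; the number of vowels is.
"kuv" has 1 vowel. The stems with 1 vowel (nov → novob, vav → vavob) add -ob.
So kuv → kuvob.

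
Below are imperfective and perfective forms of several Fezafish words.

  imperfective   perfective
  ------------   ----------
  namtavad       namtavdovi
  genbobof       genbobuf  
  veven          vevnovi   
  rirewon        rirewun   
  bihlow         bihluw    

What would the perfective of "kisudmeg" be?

"kisudmeg" has last vowel 'e'. The one such stem in the data (veven → vevnovi) deletes the last vowel and adds -ovi (as does namtavad), so the same rule applies.
So kisudmeg → kisudmgovi.

kisudmgovi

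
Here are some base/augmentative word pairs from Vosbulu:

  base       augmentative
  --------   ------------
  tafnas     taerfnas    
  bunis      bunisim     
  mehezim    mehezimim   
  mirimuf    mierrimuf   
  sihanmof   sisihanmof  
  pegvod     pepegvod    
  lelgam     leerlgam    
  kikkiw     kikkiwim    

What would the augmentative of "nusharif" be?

mehezim and lelgam both end in -m yet inflect differently (mehezimim, leerlgam), so the final letter is not what conditions the rule; the last vowel is.
"nusharif" has last vowel 'i'. The stems whose last vowel is 'i' (kikkiw → kikkiwim, bunis → bunisim, mehezim → mehezimim) add -im.
The other patterns: stems whose last vowel is 'o' repeat the first consonant+vowel as a prefix; stems whose last vowel is 'a' or 'u' insert -er- after the first vowel.
So nusharif → nusharifim.

nusharifim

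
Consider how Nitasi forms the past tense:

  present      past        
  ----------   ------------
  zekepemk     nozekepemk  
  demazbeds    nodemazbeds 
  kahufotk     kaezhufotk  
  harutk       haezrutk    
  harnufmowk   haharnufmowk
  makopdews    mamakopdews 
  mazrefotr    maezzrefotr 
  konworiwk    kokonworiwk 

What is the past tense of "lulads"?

nolulads

"lulads" has second-to-last letter 'd'. The one such stem in the data (demazbeds → nodemazbeds) adds the prefix no-, so the same rule applies.
The other patterns: stems whose second-to-last letter is 't' insert -ez- after the first vowel; stems whose second-to-last letter is 'w' repeat the first consonant+vowel as a prefix.
So lulads → nolulads.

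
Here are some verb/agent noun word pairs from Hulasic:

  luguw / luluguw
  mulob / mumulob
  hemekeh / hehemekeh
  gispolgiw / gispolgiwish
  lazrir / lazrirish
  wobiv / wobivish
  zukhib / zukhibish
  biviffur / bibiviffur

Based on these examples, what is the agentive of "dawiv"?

gispolgiw and luguw both end in -w yet inflect differently (gispolgiwish, luluguw), so the final letter is not what conditions the rule; the last vowel is.
"dawiv" has last vowel 'i'. The stems whose last vowel is 'i' (wobiv → wobivish, gispolgiw → gispolgiwish, zukhib → zukhibish) add -ish.
The other pattern: stems whose last vowel is 'e', 'o' or 'u' repeat the first consonant+vowel as a prefix.
So dawiv → dawivish.

dawivish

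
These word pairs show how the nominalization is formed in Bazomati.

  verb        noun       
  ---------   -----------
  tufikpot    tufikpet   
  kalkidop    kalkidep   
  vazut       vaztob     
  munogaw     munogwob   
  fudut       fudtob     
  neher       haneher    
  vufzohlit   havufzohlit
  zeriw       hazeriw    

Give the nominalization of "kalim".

"kalim" has last vowel 'i'. The stems whose last vowel is 'i' (vufzohlit → havufzohlit, zeriw → hazeriw) add the prefix ha-.
So kalim → hakalim.

hakalim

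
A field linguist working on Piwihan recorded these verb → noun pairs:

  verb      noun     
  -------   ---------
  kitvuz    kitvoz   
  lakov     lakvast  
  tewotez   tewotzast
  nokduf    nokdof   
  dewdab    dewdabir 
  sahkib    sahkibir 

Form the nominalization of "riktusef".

riktusfast

tewotez and kitvuz both end in -z yet inflect differently (tewotzast, kitvoz), so the final letter is not what conditions the rule; the last vowel is.
"riktusef" has last vowel 'e'. The one such stem in the data (tewotez → tewotzast) deletes the last vowel and adds -ast (as does lakov), so the same rule applies.
The other patterns: stems whose last vowel is 'u' change the last vowel to 'o'; stems whose last vowel is 'a' or 'i' add -ir.
So riktusef → riktusfast.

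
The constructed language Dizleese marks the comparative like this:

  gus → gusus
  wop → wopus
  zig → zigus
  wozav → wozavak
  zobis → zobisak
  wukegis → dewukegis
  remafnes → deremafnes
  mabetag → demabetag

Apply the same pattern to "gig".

gus and zobis both end in -s yet inflect differently (gusus, zobisak), so the final letter is not what conditions the rule; the number of vowels is.
"gig" has 1 vowel. The stems with 1 vowel (gus → gusus, wop → wopus, zig → zigus) add -us.
The other patterns: stems with 2 vowels add -ak; stems with 3 vowels add the prefix de-.
So gig → gigus.

gigus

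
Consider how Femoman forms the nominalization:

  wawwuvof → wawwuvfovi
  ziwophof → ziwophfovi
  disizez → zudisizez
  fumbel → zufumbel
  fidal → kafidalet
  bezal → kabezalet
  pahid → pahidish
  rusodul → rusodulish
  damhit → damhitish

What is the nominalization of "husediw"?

husediwish

"husediw" has last vowel 'i'. The stems whose last vowel is 'i' (pahid → pahidish, damhit → damhitish) add -ish.
The other patterns: stems whose last vowel is 'o' delete the last vowel and add -ovi; stems whose last vowel is 'e' add the prefix zu-; stems whose last vowel is 'a' add ka- … -et around the stem.
So husediw → husediwish.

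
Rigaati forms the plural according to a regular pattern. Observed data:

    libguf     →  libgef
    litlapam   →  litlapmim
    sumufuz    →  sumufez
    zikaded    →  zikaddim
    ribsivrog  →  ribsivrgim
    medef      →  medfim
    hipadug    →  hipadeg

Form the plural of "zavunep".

hipadug and ribsivrog both end in -g yet inflect differently (hipadeg, ribsivrgim), so the final letter is not what conditions the rule; the last vowel is.
"zavunep" has last vowel 'e'. The stems whose last vowel is 'e' (medef → medfim, zikaded → zikaddim) delete the last vowel and add -im.
The other pattern: stems whose last vowel is 'u' change the last vowel to 'e'.
So zavunep → zavunpim.

zavunpim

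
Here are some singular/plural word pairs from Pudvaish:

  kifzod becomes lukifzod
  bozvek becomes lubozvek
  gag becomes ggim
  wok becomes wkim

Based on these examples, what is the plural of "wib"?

"wib" has 1 vowel. The stems with 1 vowel (gag → ggim, wok → wkim) delete the last vowel and add -im.
The other pattern: stems with 2 vowels add the prefix lu-.
So wib → wbim.

wbim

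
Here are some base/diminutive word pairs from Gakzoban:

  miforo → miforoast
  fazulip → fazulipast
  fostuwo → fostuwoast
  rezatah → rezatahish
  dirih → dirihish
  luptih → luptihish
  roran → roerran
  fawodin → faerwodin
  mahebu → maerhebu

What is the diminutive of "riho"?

rihoast

fazulip and dirih both have last vowel 'i' yet inflect differently (fazulipast, dirihish), so the last vowel is not what conditions the rule; the final letter is.
"riho" ends in -o. The stems ending in -o (miforo → miforoast, fostuwo → fostuwoast) add -ast.
The other patterns: stems ending in -h add -ish; stems ending in -n or -u insert -er- after the first vowel.
So riho → rihoast.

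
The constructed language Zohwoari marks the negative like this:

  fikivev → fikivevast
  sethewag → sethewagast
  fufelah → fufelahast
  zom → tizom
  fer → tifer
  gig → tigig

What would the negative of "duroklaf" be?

sethewag and gig both end in -g yet inflect differently (sethewagast, tigig), so the final letter is not what conditions the rule; the number of vowels is.
"duroklaf" has 3 vowels. The stems with 3 vowels (fikivev → fikivevast, sethewag → sethewagast, fufelah → fufelahast) add -ast.
So duroklaf → duroklafast.

duroklafast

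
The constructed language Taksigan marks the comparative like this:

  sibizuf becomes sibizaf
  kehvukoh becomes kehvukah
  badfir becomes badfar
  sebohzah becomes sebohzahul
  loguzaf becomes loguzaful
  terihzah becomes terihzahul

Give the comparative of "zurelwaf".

"zurelwaf" has last vowel 'a'. The stems whose last vowel is 'a' (terihzah → terihzahul, loguzaf → loguzaful, sebohzah → sebohzahul) add -ul.
The other pattern: stems whose last vowel is 'i', 'o' or 'u' change the last vowel to 'a'.
So zurelwaf → zurelwaful.

zurelwaful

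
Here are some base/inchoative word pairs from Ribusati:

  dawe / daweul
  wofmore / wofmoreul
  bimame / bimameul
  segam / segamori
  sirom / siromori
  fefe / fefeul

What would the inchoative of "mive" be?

segam and dawe both have 2 vowels yet inflect differently (segamori, daweul), so the number of vowels is not what conditions the rule; the final letter is.
"mive" ends in -e. The stems ending in -e (dawe → daweul, wofmore → wofmoreul, bimame → bimameul) add -ul.
The other pattern: stems ending in -m add -ori.
So mive → miveul.

miveul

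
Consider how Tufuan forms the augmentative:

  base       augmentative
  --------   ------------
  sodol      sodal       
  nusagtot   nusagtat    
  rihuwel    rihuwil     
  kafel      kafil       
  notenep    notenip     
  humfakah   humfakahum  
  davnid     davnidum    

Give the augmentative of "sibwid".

sodol and rihuwel both end in -l yet inflect differently (sodal, rihuwil), so the final letter is not what conditions the rule; the last vowel is.
"sibwid" has last vowel 'i'. The one such stem in the data (davnid → davnidum) adds -um, so the same rule applies.
The other patterns: stems whose last vowel is 'o' change the last vowel to 'a'; stems whose last vowel is 'e' change the last vowel to 'i'.
So sibwid → sibwidum.

sibwidum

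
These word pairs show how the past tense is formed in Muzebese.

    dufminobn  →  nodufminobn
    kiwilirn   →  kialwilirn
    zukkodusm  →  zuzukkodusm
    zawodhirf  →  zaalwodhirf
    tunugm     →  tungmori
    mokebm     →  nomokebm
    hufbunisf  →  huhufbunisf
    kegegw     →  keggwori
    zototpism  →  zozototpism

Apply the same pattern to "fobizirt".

foalbizirt

hufbunisf and zawodhirf both end in -f yet inflect differently (huhufbunisf, zaalwodhirf), so the final letter is not what conditions the rule; the second-to-last letter is.
"fobizirt" has second-to-last letter 'r'. The stems whose second-to-last letter is 'r' (kiwilirn → kialwilirn, zawodhirf → zaalwodhirf) insert -al- after the first vowel.
So fobizirt → foalbizirt.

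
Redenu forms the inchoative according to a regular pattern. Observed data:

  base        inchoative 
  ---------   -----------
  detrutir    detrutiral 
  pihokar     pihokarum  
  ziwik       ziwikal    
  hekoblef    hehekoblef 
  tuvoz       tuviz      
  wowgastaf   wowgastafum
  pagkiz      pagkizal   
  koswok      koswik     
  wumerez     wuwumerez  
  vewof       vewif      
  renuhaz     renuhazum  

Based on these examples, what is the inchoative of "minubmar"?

minubmarum

hekoblef and vewof both end in -f yet inflect differently (hehekoblef, vewif), so the final letter is not what conditions the rule; the last vowel is.
"minubmar" has last vowel 'a'. The stems whose last vowel is 'a' (pihokar → pihokarum, wowgastaf → wowgastafum, renuhaz → renuhazum) add -um.
So minubmar → minubmarum.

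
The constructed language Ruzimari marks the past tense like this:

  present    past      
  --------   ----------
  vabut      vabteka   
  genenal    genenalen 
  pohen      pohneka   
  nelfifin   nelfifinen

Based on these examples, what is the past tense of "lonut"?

pohen and nelfifin both end in -n yet inflect differently (pohneka, nelfifinen), so the final letter is not what conditions the rule; the number of vowels is.
"lonut" has 2 vowels. The stems with 2 vowels (vabut → vabteka, pohen → pohneka) delete the last vowel and add -eka.
The other pattern: stems with 3 vowels add -en.
So lonut → lonteka.

lonteka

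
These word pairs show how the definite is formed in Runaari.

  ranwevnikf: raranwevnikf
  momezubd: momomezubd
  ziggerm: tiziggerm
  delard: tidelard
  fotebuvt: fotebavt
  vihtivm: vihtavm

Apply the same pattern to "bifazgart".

"bifazgart" has second-to-last letter 'r'. The stems whose second-to-last letter is 'r' (ziggerm → tiziggerm, delard → tidelard) add the prefix ti-.
The other patterns: stems whose second-to-last letter is 'v' change the last vowel to 'a'; stems whose second-to-last letter is 'b' or 'k' repeat the first consonant+vowel as a prefix.
So bifazgart → tibifazgart.

tibifazgart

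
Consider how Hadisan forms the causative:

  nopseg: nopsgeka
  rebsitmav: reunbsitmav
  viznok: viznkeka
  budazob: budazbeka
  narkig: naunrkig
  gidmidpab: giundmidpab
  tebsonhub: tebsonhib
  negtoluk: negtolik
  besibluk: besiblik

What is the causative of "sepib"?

seunpib

"sepib" has last vowel 'i'. The one such stem in the data (narkig → naunrkig) inserts -un- after the first vowel (as do gidmidpab, rebsitmav), so the same rule applies.
So sepib → seunpib.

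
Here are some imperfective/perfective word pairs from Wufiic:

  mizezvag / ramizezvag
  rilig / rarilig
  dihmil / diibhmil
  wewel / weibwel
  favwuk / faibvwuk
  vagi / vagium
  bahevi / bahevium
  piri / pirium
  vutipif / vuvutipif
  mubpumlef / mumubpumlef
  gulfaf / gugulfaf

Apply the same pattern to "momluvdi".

momluvdium

rilig and dihmil both have last vowel 'i' yet inflect differently (rarilig, diibhmil), so the last vowel is not what conditions the rule; the final letter is.
"momluvdi" ends in -i. The stems ending in -i (vagi → vagium, bahevi → bahevium, piri → pirium) add -um.
So momluvdi → momluvdium.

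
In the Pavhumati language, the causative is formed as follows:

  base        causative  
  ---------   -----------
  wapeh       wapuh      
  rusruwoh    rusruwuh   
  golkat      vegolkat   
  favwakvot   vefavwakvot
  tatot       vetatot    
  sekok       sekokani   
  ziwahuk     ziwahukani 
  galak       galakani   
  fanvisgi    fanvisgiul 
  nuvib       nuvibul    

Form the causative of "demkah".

rusruwoh and favwakvot both have last vowel 'o' yet inflect differently (rusruwuh, vefavwakvot), so the last vowel is not what conditions the rule; the final letter is.
"demkah" ends in -h. The stems ending in -h (wapeh → wapuh, rusruwoh → rusruwuh) change the last vowel to 'u'.
So demkah → demkuh.

demkuh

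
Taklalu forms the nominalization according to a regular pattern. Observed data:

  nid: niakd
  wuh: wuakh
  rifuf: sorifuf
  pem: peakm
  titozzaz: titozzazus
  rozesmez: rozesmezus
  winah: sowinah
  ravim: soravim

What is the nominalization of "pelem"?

wuh and winah both end in -h yet inflect differently (wuakh, sowinah), so the final letter is not what conditions the rule; the number of vowels is.
"pelem" has 2 vowels. The stems with 2 vowels (winah → sowinah, ravim → soravim, rifuf → sorifuf) add the prefix so-.
So pelem → sopelem.

sopelem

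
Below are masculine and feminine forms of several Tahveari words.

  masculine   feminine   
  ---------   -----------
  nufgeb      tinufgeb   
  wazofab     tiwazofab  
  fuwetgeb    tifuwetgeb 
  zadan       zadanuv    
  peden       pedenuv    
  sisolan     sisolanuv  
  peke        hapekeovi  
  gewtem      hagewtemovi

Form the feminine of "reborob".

wazofab and zadan both have last vowel 'a' yet inflect differently (tiwazofab, zadanuv), so the last vowel is not what conditions the rule; the final letter is.
"reborob" ends in -b. The stems ending in -b (nufgeb → tinufgeb, wazofab → tiwazofab, fuwetgeb → tifuwetgeb) add the prefix ti-.
The other patterns: stems ending in -n add -uv; stems ending in -e or -m add ha- … -ovi around the stem.
So reborob → tireborob.

tireborob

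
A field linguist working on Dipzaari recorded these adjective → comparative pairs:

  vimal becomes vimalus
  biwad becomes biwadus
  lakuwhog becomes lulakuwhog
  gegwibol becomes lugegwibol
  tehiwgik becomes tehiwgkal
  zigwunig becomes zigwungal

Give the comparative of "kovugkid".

kovugkdal

"kovugkid" has last vowel 'i'. The stems whose last vowel is 'i' (tehiwgik → tehiwgkal, zigwunig → zigwungal) delete the last vowel and add -al.
The other patterns: stems whose last vowel is 'a' add -us; stems whose last vowel is 'o' add the prefix lu-.
So kovugkid → kovugkdal.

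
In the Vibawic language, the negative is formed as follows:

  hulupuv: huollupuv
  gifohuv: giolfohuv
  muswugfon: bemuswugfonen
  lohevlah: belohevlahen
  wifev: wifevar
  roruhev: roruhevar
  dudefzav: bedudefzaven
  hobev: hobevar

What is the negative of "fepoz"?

gifohuv and roruhev both end in -v yet inflect differently (giolfohuv, roruhevar), so the final letter is not what conditions the rule; the last vowel is.
"fepoz" has last vowel 'o'. The one such stem in the data (muswugfon → bemuswugfonen) adds be- … -en around the stem, so the same rule applies.
So fepoz → befepozen.

befepozen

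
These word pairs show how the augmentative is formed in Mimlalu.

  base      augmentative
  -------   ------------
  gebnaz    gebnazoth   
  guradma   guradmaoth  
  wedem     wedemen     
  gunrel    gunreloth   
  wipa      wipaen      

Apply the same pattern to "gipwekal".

wipa and guradma both end in -a yet inflect differently (wipaen, guradmaoth), so the final letter is not what conditions the rule; the first letter is.
"gipwekal" begins with g-. The stems beginning with g- (gunrel → gunreloth, gebnaz → gebnazoth, guradma → guradmaoth) add -oth.
The other pattern: stems beginning with w- add -en.
So gipwekal → gipwekaloth.

gipwekaloth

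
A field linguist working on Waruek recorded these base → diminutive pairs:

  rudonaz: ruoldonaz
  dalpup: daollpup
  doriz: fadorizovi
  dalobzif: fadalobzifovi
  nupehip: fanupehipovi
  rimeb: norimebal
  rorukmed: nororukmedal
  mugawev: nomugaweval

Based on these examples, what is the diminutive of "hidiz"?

fahidizovi

rudonaz and doriz both end in -z yet inflect differently (ruoldonaz, fadorizovi), so the final letter is not what conditions the rule; the last vowel is.
"hidiz" has last vowel 'i'. The stems whose last vowel is 'i' (doriz → fadorizovi, dalobzif → fadalobzifovi, nupehip → fanupehipovi) add fa- … -ovi around the stem.
So hidiz → fahidizovi.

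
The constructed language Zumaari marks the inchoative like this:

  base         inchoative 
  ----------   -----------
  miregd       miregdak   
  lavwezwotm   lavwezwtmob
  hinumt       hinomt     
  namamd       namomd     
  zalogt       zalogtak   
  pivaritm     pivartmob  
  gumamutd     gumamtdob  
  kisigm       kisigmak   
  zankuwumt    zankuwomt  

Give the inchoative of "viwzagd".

namamd and miregd both end in -d yet inflect differently (namomd, miregdak), so the final letter is not what conditions the rule; the second-to-last letter is.
"viwzagd" has second-to-last letter 'g'. The stems whose second-to-last letter is 'g' (miregd → miregdak, kisigm → kisigmak, zalogt → zalogtak) add -ak.
So viwzagd → viwzagdak.

viwzagdak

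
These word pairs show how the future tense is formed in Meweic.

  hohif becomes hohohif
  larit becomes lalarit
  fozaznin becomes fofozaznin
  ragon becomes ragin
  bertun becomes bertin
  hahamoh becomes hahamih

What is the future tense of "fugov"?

fozaznin and ragon both end in -n yet inflect differently (fofozaznin, ragin), so the final letter is not what conditions the rule; the last vowel is.
"fugov" has last vowel 'o'. The stems whose last vowel is 'o' (ragon → ragin, hahamoh → hahamih) change the last vowel to 'i'.
So fugov → fugiv.

fugiv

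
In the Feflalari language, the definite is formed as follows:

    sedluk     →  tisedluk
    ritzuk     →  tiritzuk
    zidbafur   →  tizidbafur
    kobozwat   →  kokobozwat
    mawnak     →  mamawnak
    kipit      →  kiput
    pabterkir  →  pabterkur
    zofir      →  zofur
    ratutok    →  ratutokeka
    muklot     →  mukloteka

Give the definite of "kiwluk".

sedluk and mawnak both end in -k yet inflect differently (tisedluk, mamawnak), so the final letter is not what conditions the rule; the last vowel is.
"kiwluk" has last vowel 'u'. The stems whose last vowel is 'u' (sedluk → tisedluk, ritzuk → tiritzuk, zidbafur → tizidbafur) add the prefix ti-.
So kiwluk → tikiwluk.

tikiwluk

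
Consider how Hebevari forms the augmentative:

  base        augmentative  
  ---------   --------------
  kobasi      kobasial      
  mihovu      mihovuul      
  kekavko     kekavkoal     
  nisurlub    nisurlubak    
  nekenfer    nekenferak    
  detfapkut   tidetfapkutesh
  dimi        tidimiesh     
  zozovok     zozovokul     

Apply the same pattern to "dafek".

tidafekesh

dimi and kobasi both end in -i yet inflect differently (tidimiesh, kobasial), so the final letter is not what conditions the rule; the first letter is.
"dafek" begins with d-. The stems beginning with d- (dimi → tidimiesh, detfapkut → tidetfapkutesh) add ti- … -esh around the stem.
So dafek → tidafekesh.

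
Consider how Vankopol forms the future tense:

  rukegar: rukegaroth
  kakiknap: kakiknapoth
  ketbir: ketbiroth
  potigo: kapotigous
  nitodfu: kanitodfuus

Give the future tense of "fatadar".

rukegar and potigo both have 3 vowels yet inflect differently (rukegaroth, kapotigous), so the number of vowels is not what conditions the rule; whether the stem ends in a vowel or a consonant is.
"fatadar" ends in a consonant. The stems ending in a consonant (rukegar → rukegaroth, kakiknap → kakiknapoth, ketbir → ketbiroth) add -oth.
The other pattern: stems ending in a vowel add ka- … -us around the stem.
So fatadar → fatadaroth.

fatadaroth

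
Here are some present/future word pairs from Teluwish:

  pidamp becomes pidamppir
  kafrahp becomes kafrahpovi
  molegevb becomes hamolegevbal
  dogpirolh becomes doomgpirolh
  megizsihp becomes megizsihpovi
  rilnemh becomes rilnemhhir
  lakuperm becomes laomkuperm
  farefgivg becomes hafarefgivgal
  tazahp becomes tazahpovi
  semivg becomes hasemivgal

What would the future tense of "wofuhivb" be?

pidamp and megizsihp both end in -p yet inflect differently (pidamppir, megizsihpovi), so the final letter is not what conditions the rule; the second-to-last letter is.
"wofuhivb" has second-to-last letter 'v'. The stems whose second-to-last letter is 'v' (molegevb → hamolegevbal, semivg → hasemivgal, farefgivg → hafarefgivgal) add ha- … -al around the stem.
So wofuhivb → hawofuhivbal.

hawofuhivbal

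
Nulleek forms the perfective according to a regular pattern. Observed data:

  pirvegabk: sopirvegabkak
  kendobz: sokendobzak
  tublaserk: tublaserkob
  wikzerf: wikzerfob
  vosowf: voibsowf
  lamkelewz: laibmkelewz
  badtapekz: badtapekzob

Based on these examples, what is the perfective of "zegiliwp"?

zeibgiliwp

kendobz and lamkelewz both end in -z yet inflect differently (sokendobzak, laibmkelewz), so the final letter is not what conditions the rule; the second-to-last letter is.
"zegiliwp" has second-to-last letter 'w'. The stems whose second-to-last letter is 'w' (lamkelewz → laibmkelewz, vosowf → voibsowf) insert -ib- after the first vowel.
So zegiliwp → zeibgiliwp.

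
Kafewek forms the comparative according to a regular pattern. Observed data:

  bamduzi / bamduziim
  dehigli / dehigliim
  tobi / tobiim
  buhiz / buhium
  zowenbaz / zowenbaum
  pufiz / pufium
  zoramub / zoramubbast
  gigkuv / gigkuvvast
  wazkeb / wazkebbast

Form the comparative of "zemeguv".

zemeguvvast

bamduzi and buhiz both have last vowel 'i' yet inflect differently (bamduziim, buhium), so the last vowel is not what conditions the rule; the final letter is.
"zemeguv" ends in -v. The one such stem in the data (gigkuv → gigkuvvast) doubles the final consonant and adds -ast (as do zoramub, wazkeb), so the same rule applies.
So zemeguv → zemeguvvast.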